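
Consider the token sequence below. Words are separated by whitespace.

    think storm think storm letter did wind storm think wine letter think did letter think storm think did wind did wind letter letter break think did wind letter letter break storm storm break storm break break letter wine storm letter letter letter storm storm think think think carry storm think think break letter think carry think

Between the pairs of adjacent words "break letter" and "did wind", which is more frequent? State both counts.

"break letter": 2 occurrences
"did wind": 4 occurrences

"did wind" (4 vs 2)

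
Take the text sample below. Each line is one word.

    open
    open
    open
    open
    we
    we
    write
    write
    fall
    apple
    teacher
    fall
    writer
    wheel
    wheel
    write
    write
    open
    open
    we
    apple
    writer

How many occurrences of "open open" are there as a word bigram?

4

Scanning the 21 overlapping bigram windows for "open open":
  position 1–2: open open
  position 2–3: open open
  position 3–4: open open
  position 18–19: open open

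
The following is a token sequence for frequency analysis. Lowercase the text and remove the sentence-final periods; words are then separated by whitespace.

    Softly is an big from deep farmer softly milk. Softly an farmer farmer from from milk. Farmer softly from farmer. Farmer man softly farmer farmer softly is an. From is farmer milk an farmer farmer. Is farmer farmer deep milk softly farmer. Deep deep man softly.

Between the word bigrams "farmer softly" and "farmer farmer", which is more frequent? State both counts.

"farmer farmer" (5 vs 3)

"farmer softly": 3 occurrences
"farmer farmer": 5 occurrences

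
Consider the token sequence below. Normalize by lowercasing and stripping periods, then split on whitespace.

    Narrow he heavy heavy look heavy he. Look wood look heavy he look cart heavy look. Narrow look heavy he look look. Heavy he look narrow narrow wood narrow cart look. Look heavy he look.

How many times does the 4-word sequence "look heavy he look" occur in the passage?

5

Scanning the 32 overlapping 4-gram windows for "look heavy he look":
  position 5–8: look heavy he look
  position 10–13: look heavy he look
  position 18–21: look heavy he look
  position 22–25: look heavy he look
  position 32–35: look heavy he look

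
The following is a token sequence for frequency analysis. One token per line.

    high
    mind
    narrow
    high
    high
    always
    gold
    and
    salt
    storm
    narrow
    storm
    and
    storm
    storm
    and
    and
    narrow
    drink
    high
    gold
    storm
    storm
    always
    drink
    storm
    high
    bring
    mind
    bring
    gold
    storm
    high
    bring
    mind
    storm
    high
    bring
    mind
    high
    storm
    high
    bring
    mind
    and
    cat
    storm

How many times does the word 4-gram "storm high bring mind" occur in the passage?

Scanning the 44 overlapping 4-gram windows for "storm high bring mind":
  position 26–29: storm high bring mind
  position 32–35: storm high bring mind
  position 36–39: storm high bring mind
  position 41–44: storm high bring mind

4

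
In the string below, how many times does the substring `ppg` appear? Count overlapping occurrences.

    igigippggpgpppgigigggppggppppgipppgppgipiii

6

Sliding a length-3 window over the 43 characters (41 positions):
  position 6–8: ppg
  position 13–15: ppg
  position 22–24: ppg
  position 28–30: ppg
  position 33–35: ppg
  position 36–38: ppg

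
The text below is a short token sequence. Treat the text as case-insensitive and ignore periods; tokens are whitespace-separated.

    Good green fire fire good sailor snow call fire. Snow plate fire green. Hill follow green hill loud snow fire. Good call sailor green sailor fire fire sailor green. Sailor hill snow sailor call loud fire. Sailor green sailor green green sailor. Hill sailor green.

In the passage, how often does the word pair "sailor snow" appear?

Scanning the 44 overlapping bigram windows for "sailor snow":
  position 6–7: sailor snow

1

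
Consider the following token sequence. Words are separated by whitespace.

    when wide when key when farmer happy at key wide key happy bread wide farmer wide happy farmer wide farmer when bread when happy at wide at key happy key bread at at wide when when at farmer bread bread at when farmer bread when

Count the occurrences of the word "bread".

Scanning the 45 tokens for "bread":
  position 13: bread
  position 22: bread
  position 31: bread
  position 39: bread
  position 40: bread
  position 44: bread

6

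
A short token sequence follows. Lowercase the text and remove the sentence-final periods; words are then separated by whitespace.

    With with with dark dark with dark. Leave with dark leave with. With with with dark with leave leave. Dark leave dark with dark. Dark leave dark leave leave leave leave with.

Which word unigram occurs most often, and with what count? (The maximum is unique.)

"with", 12 times

Unigram frequencies (highest first):
  with: 12
  dark: 10
  leave: 10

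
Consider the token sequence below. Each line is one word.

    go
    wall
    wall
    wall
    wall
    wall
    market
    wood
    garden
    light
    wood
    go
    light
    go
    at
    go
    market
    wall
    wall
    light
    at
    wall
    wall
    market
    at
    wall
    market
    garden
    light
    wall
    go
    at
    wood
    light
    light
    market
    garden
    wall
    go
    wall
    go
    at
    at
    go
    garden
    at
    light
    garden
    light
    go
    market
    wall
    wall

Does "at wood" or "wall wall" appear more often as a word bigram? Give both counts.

"at wood": 1 occurrence
"wall wall": 7 occurrences

"wall wall" (7 vs 1)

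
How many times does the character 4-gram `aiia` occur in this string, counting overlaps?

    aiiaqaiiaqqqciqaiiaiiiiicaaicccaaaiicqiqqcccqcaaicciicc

3

Sliding a length-4 window over the 55 characters (52 positions):
  position 1–4: aiia
  position 6–9: aiia
  position 16–19: aiia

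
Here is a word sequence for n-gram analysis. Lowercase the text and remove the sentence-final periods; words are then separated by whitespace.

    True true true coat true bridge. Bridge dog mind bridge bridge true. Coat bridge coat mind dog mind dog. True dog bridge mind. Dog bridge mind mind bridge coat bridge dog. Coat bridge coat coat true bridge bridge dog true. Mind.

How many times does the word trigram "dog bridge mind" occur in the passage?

Scanning the 39 overlapping trigram windows for "dog bridge mind":
  position 21–23: dog bridge mind
  position 24–26: dog bridge mind

2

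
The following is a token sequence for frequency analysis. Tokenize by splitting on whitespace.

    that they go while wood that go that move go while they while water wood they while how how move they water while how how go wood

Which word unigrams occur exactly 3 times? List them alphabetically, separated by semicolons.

Unigram counts meeting the condition (exactly 3 times):
  that: 3
  wood: 3

that; wood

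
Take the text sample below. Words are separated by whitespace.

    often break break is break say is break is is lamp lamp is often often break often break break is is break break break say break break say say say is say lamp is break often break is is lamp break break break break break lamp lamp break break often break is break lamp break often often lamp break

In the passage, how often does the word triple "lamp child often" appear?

0

Scanning the 57 overlapping trigram windows for "lamp child often":
  (none found)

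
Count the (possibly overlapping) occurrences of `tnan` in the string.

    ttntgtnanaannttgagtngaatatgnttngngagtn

Sliding a length-4 window over the 38 characters (35 positions):
  position 6–9: tnan

1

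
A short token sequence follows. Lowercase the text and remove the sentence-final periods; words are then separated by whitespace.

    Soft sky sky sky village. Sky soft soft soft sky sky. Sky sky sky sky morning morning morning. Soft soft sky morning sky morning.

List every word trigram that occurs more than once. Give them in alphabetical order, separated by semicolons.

Trigram counts meeting the condition (more than once):
  sky sky sky: 5
  soft sky sky: 2
  soft soft sky: 2

sky sky sky; soft sky sky; soft soft sky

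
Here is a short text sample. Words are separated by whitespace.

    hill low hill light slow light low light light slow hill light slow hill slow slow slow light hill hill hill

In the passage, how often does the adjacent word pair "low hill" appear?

1

Scanning the 20 overlapping bigram windows for "low hill":
  position 2–3: low hill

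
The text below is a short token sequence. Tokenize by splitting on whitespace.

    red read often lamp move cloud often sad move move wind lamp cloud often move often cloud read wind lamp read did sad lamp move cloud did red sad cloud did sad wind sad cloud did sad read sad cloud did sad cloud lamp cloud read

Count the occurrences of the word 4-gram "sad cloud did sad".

3

Scanning the 43 overlapping 4-gram windows for "sad cloud did sad":
  position 29–32: sad cloud did sad
  position 34–37: sad cloud did sad
  position 39–42: sad cloud did sad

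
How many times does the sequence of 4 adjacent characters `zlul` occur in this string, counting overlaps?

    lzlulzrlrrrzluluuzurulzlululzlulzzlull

Sliding a length-4 window over the 38 characters (35 positions):
  position 2–5: zlul
  position 12–15: zlul
  position 23–26: zlul
  position 29–32: zlul
  position 34–37: zlul

5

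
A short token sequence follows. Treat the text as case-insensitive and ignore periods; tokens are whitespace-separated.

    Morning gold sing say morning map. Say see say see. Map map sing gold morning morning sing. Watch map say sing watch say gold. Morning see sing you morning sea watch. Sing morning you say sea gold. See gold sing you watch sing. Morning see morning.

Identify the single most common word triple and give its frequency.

Trigram frequencies (highest first):
  watch sing morning: 2
  morning gold sing: 1
  gold sing say: 1
  sing say morning: 1
  say morning map: 1
  morning map say: 1
  … (37 more, each ≤ 1)

"watch sing morning", 2 times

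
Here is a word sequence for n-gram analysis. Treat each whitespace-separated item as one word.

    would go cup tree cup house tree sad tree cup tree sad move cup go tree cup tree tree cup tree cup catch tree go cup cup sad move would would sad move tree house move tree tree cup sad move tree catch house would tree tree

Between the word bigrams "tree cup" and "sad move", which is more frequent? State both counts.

"tree cup": 6 occurrences
"sad move": 4 occurrences

"tree cup" (6 vs 4)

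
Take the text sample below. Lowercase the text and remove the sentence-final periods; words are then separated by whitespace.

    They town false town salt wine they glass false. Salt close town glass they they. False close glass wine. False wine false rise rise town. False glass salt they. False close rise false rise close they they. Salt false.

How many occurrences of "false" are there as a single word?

9

Scanning the 39 tokens for "false":
  position 3: false
  position 9: false
  position 16: false
  position 20: false
  position 22: false
  position 26: false
  position 30: false
  position 33: false
  position 39: false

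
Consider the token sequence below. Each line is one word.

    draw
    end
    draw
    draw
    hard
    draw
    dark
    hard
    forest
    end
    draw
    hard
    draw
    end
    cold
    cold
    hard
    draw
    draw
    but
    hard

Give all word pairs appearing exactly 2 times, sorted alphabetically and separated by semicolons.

Bigram counts meeting the condition (exactly 2 times):
  draw draw: 2
  draw end: 2
  draw hard: 2
  end draw: 2

draw draw; draw end; draw hard; end draw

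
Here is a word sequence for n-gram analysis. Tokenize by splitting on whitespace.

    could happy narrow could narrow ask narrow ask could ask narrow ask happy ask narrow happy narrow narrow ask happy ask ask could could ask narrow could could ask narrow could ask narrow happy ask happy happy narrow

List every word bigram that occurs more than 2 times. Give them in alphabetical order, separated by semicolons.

Bigram counts meeting the condition (more than 2 times):
  ask happy: 3
  ask narrow: 6
  could ask: 4
  happy ask: 3
  happy narrow: 3
  narrow ask: 4
  narrow could: 3

ask happy; ask narrow; could ask; happy ask; happy narrow; narrow ask; narrow could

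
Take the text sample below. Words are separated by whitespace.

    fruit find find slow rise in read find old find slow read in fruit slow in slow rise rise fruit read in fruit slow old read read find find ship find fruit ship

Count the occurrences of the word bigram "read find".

2

Scanning the 32 overlapping bigram windows for "read find":
  position 7–8: read find
  position 27–28: read find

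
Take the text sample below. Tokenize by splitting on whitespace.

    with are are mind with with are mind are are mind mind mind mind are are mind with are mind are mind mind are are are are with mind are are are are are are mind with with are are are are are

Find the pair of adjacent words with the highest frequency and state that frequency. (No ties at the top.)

Bigram frequencies (highest first):
  are are: 15
  are mind: 7
  mind are: 5
  with are: 4
  mind mind: 4
  mind with: 3
  … (3 more, each ≤ 2)

"are are", 15 times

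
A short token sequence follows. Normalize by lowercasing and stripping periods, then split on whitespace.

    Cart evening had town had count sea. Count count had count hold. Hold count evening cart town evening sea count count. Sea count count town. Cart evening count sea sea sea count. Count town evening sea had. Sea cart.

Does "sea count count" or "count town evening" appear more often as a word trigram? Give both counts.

"sea count count": 4 occurrences
"count town evening": 1 occurrence

"sea count count" (4 vs 1)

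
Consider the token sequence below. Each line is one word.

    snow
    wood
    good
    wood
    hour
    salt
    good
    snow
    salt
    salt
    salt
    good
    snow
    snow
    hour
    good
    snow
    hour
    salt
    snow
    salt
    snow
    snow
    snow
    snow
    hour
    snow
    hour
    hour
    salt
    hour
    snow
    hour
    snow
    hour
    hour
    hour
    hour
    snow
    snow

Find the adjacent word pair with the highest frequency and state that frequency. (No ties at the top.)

Bigram frequencies (highest first):
  snow hour: 6
  snow snow: 5
  hour snow: 4
  hour hour: 4
  hour salt: 3
  good snow: 3
  … (10 more, each ≤ 2)

"snow hour", 6 times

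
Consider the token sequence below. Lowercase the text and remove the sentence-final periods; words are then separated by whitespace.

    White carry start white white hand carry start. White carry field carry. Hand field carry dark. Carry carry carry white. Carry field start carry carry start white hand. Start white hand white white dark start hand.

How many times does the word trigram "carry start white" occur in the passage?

Scanning the 34 overlapping trigram windows for "carry start white":
  position 2–4: carry start white
  position 7–9: carry start white
  position 25–27: carry start white

3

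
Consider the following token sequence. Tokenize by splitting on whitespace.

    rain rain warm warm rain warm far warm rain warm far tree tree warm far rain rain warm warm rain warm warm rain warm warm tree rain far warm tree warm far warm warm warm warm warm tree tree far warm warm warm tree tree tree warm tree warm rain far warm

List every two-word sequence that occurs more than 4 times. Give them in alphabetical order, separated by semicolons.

Bigram counts meeting the condition (more than 4 times):
  far warm: 5
  rain warm: 6
  warm rain: 5
  warm tree: 5
  warm warm: 10

far warm; rain warm; warm rain; warm tree; warm warm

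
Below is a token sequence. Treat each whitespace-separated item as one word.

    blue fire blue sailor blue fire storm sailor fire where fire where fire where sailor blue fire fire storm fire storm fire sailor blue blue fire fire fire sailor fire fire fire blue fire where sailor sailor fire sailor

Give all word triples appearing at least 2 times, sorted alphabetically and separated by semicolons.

blue fire fire; fire fire fire; fire storm fire; fire where fire; fire where sailor; sailor blue fire; where fire where

Trigram counts meeting the condition (at least 2 times):
  blue fire fire: 2
  fire fire fire: 2
  fire storm fire: 2
  fire where fire: 2
  fire where sailor: 2
  sailor blue fire: 2
  where fire where: 2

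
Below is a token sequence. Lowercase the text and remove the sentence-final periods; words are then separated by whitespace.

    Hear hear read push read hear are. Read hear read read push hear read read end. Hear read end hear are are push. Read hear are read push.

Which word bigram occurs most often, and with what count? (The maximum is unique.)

"hear read", 4 times

Bigram frequencies (highest first):
  hear read: 4
  read push: 3
  read hear: 3
  hear are: 3
  push read: 2
  are read: 2
  … (7 more, each ≤ 2)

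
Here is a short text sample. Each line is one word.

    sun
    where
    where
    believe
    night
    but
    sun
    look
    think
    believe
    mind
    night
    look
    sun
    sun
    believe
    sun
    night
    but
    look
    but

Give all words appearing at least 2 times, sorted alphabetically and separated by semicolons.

believe; but; look; night; sun; where

Unigram counts meeting the condition (at least 2 times):
  believe: 3
  but: 3
  look: 3
  night: 3
  sun: 5
  where: 2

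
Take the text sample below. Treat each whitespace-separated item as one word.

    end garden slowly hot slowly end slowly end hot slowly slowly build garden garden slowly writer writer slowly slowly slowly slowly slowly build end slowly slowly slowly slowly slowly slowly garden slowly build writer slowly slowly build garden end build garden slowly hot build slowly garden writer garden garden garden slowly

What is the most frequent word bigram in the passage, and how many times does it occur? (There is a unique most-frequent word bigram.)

"slowly slowly", 11 times

Bigram frequencies (highest first):
  slowly slowly: 11
  garden slowly: 5
  slowly build: 4
  build garden: 3
  garden garden: 3
  slowly hot: 2
  … (17 more, each ≤ 2)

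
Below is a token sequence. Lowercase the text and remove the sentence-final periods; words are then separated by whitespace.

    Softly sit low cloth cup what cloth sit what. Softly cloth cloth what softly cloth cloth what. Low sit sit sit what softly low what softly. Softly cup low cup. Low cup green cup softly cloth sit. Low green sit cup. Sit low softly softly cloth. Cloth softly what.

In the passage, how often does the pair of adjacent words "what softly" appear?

4

Scanning the 48 overlapping bigram windows for "what softly":
  position 9–10: what softly
  position 13–14: what softly
  position 22–23: what softly
  position 25–26: what softly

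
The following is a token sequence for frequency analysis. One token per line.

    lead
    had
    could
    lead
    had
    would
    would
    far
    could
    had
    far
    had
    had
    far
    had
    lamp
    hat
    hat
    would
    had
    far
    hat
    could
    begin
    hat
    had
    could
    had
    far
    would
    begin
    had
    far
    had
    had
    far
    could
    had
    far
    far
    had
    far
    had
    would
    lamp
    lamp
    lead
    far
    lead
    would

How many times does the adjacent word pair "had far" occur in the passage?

8

Scanning the 49 overlapping bigram windows for "had far":
  position 10–11: had far
  position 13–14: had far
  position 20–21: had far
  position 28–29: had far
  position 32–33: had far
  position 35–36: had far
  position 38–39: had far
  position 41–42: had far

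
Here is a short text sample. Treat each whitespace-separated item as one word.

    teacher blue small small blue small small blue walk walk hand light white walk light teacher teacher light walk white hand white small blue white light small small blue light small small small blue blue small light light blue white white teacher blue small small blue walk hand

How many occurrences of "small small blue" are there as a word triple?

5

Scanning the 46 overlapping trigram windows for "small small blue":
  position 3–5: small small blue
  position 6–8: small small blue
  position 27–29: small small blue
  position 32–34: small small blue
  position 44–46: small small blue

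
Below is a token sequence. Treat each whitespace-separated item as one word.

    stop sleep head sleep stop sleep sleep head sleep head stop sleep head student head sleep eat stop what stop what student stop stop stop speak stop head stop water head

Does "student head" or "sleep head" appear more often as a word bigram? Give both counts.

"student head": 1 occurrence
"sleep head": 4 occurrences

"sleep head" (4 vs 1)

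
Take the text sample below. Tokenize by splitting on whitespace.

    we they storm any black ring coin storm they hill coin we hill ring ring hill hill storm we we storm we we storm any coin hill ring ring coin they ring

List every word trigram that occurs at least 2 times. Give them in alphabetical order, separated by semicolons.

hill ring ring; storm we we; we we storm

Trigram counts meeting the condition (at least 2 times):
  hill ring ring: 2
  storm we we: 2
  we we storm: 2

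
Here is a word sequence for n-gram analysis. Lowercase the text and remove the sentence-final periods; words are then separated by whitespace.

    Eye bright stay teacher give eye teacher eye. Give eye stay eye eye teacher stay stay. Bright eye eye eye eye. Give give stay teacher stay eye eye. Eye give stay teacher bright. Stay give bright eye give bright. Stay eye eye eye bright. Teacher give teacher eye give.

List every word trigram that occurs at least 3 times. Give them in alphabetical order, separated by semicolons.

Trigram counts meeting the condition (at least 3 times):
  eye eye eye: 4
  stay eye eye: 3

eye eye eye; stay eye eye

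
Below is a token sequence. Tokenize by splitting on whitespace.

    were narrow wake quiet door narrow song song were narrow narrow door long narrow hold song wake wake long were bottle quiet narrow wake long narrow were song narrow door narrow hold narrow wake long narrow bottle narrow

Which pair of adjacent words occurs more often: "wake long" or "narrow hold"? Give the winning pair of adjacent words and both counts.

"wake long" (3 vs 2)

"wake long": 3 occurrences
"narrow hold": 2 occurrences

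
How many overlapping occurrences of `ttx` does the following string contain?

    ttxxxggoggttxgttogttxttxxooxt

4

Sliding a length-3 window over the 29 characters (27 positions):
  position 1–3: ttx
  position 11–13: ttx
  position 19–21: ttx
  position 22–24: ttx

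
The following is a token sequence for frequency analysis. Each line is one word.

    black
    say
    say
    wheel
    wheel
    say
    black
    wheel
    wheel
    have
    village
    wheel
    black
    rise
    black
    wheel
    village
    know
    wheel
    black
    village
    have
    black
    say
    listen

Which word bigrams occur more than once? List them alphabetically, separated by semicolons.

black say; black wheel; wheel black; wheel wheel

Bigram counts meeting the condition (more than once):
  black say: 2
  black wheel: 2
  wheel black: 2
  wheel wheel: 2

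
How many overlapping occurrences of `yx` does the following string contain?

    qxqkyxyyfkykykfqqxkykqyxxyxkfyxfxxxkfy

Sliding a length-2 window over the 38 characters (37 positions):
  position 5–6: yx
  position 23–24: yx
  position 26–27: yx
  position 30–31: yx

4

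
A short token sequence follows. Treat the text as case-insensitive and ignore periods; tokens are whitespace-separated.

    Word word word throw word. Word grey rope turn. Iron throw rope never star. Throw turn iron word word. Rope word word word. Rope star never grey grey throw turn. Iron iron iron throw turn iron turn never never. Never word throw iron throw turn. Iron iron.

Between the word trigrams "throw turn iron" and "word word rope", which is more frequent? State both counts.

"throw turn iron" (4 vs 2)

"throw turn iron": 4 occurrences
"word word rope": 2 occurrences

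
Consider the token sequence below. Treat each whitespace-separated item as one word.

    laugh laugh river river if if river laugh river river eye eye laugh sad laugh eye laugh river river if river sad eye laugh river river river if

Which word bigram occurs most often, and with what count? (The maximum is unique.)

Bigram frequencies (highest first):
  river river: 5
  laugh river: 4
  river if: 3
  eye laugh: 3
  if river: 2
  laugh laugh: 1
  … (9 more, each ≤ 1)

"river river", 5 times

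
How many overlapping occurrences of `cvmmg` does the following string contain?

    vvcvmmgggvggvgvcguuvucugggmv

Sliding a length-5 window over the 28 characters (24 positions):
  position 3–7: cvmmg

1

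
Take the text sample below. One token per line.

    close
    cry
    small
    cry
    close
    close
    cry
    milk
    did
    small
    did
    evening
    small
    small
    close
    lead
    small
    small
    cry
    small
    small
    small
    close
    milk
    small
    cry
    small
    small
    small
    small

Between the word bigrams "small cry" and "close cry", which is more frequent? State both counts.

"small cry": 3 occurrences
"close cry": 2 occurrences

"small cry" (3 vs 2)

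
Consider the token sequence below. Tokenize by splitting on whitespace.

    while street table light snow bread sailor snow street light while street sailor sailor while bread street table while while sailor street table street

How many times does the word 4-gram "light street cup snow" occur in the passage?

0

Scanning the 21 overlapping 4-gram windows for "light street cup snow":
  (none found)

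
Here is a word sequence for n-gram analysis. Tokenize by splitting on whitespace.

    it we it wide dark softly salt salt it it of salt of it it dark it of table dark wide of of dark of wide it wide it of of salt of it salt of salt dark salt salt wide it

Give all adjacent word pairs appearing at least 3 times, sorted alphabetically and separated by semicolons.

it of; of salt; salt of; wide it

Bigram counts meeting the condition (at least 3 times):
  it of: 3
  of salt: 3
  salt of: 3
  wide it: 3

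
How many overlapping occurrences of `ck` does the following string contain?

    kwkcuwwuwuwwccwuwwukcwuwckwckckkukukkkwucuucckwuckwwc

Sliding a length-2 window over the 53 characters (52 positions):
  position 25–26: ck
  position 28–29: ck
  position 30–31: ck
  position 45–46: ck
  position 49–50: ck

5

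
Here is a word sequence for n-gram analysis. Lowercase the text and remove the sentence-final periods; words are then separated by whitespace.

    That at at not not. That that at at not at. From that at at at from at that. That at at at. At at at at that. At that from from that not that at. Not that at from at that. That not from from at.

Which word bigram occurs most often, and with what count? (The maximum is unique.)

Bigram frequencies (highest first):
  at at: 10
  that at: 7
  at that: 4
  at not: 3
  not that: 3
  that that: 3
  … (9 more, each ≤ 3)

"at at", 10 times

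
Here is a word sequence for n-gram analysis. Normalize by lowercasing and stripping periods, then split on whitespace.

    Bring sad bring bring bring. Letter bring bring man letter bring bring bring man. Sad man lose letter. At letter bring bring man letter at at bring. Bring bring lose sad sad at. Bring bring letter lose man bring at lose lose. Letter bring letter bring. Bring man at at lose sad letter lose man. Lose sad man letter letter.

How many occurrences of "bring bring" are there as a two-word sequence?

10

Scanning the 59 overlapping bigram windows for "bring bring":
  position 3–4: bring bring
  position 4–5: bring bring
  position 7–8: bring bring
  position 11–12: bring bring
  position 12–13: bring bring
  position 21–22: bring bring
  position 27–28: bring bring
  position 28–29: bring bring
  position 34–35: bring bring
  position 46–47: bring bring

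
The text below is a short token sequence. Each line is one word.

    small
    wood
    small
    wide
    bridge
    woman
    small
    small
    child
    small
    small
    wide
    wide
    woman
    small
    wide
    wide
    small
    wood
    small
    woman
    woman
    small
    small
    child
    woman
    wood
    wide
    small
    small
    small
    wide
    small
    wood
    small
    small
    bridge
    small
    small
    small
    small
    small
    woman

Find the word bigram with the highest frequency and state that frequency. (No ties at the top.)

"small small", 10 times

Bigram frequencies (highest first):
  small small: 10
  small wide: 4
  small wood: 3
  wood small: 3
  woman small: 3
  wide small: 3
  … (13 more, each ≤ 2)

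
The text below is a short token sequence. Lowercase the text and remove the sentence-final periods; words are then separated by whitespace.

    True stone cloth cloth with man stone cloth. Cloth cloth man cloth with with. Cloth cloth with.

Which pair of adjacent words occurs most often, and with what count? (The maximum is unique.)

Bigram frequencies (highest first):
  cloth cloth: 4
  cloth with: 3
  stone cloth: 2
  true stone: 1
  with man: 1
  man stone: 1
  … (4 more, each ≤ 1)

"cloth cloth", 4 times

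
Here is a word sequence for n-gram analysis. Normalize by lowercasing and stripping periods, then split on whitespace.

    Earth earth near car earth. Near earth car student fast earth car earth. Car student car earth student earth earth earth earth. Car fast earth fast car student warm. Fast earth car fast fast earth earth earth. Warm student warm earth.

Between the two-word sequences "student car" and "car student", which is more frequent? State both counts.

"student car": 1 occurrence
"car student": 3 occurrences

"car student" (3 vs 1)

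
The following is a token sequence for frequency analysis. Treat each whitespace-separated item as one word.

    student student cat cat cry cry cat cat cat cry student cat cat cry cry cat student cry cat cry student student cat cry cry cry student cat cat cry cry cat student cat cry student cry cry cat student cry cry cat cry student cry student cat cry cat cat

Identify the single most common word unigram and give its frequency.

Unigram frequencies (highest first):
  cry: 20
  cat: 19
  student: 12

"cry", 20 times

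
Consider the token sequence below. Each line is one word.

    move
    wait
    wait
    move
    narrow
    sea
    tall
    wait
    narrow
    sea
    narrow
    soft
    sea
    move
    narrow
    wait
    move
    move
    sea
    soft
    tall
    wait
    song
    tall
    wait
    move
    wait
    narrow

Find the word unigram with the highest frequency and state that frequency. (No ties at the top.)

"wait", 7 times

Unigram frequencies (highest first):
  wait: 7
  move: 6
  narrow: 5
  sea: 4
  tall: 3
  soft: 2
  … (1 more, each ≤ 1)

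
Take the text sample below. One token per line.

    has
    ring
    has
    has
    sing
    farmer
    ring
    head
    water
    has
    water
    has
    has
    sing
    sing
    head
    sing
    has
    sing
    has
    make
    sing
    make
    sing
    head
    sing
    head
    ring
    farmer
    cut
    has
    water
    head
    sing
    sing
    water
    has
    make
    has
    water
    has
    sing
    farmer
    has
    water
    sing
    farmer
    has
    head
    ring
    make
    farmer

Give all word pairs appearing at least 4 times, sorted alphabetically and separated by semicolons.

has sing; has water; water has

Bigram counts meeting the condition (at least 4 times):
  has sing: 4
  has water: 4
  water has: 4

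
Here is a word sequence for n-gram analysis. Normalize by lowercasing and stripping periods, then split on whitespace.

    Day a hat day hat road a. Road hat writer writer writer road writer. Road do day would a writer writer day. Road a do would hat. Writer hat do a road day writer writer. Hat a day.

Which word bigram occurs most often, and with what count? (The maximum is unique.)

Bigram frequencies (highest first):
  writer writer: 4
  road a: 2
  a road: 2
  hat writer: 2
  writer road: 2
  writer hat: 2
  … (23 more, each ≤ 1)

"writer writer", 4 times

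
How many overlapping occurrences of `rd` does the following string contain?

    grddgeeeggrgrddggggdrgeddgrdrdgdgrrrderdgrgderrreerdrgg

7

Sliding a length-2 window over the 55 characters (54 positions):
  position 2–3: rd
  position 13–14: rd
  position 27–28: rd
  position 29–30: rd
  position 36–37: rd
  position 39–40: rd
  position 51–52: rd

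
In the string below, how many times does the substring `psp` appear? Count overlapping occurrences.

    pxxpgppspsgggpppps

Sliding a length-3 window over the 18 characters (16 positions):
  position 7–9: psp

1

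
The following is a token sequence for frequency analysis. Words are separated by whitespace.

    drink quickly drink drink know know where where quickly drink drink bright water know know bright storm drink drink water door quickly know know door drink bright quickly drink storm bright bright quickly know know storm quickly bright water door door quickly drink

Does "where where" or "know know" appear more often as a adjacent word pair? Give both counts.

"where where": 1 occurrence
"know know": 4 occurrences

"know know" (4 vs 1)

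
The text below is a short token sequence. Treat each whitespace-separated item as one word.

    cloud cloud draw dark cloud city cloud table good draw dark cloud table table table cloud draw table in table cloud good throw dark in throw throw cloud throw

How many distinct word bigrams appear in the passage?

29 tokens → 28 bigram windows in total.
Repeated bigrams (each contributes count−1 duplicates):
  cloud draw: 2
  cloud table: 2
  dark cloud: 2
  draw dark: 2
  table cloud: 2
  table table: 2
6 duplicate windows → 28 − 6 = 22 distinct.

22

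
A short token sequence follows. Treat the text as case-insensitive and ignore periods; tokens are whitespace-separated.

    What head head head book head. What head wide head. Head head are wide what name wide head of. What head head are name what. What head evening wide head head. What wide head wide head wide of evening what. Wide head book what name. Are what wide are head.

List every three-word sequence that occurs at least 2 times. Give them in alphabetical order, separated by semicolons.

Trigram counts meeting the condition (at least 2 times):
  head head are: 2
  head head head: 2
  head wide head: 2
  what head head: 2
  what wide head: 2
  wide head head: 2
  wide head wide: 2

head head are; head head head; head wide head; what head head; what wide head; wide head head; wide head wide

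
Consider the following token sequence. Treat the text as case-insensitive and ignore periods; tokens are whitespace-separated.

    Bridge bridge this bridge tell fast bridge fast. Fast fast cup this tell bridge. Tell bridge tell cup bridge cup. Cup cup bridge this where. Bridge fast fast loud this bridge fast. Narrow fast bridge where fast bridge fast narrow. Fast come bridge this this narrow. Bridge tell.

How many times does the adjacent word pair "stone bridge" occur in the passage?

0

Scanning the 47 overlapping bigram windows for "stone bridge":
  (none found)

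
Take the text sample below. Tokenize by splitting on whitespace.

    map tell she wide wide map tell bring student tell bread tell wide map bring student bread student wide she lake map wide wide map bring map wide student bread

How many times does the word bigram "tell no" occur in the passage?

Scanning the 29 overlapping bigram windows for "tell no":
  (none found)

0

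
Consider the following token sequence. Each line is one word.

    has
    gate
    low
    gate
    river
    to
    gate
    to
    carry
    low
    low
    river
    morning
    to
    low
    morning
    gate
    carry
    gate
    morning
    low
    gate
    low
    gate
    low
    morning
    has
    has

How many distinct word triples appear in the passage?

24

28 tokens → 26 trigram windows in total.
Repeated trigrams (each contributes count−1 duplicates):
  gate low gate: 2
  low gate low: 2
2 duplicate windows → 26 − 2 = 24 distinct.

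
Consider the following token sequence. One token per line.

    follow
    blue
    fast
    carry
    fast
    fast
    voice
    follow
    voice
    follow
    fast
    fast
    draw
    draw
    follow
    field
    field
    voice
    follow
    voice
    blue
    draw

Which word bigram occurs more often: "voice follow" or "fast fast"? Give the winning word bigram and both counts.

"voice follow": 3 occurrences
"fast fast": 2 occurrences

"voice follow" (3 vs 2)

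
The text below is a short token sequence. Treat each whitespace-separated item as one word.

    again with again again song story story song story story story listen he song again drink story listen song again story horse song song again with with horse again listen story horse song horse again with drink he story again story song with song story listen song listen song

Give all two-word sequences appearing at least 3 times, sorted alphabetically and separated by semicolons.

Bigram counts meeting the condition (at least 3 times):
  again with: 3
  listen song: 3
  song again: 3
  song story: 3
  story listen: 3
  story story: 3

again with; listen song; song again; song story; story listen; story story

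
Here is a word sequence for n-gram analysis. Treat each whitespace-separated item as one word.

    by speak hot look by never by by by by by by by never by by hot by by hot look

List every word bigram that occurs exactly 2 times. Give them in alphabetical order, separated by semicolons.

by hot; by never; hot look; never by

Bigram counts meeting the condition (exactly 2 times):
  by hot: 2
  by never: 2
  hot look: 2
  never by: 2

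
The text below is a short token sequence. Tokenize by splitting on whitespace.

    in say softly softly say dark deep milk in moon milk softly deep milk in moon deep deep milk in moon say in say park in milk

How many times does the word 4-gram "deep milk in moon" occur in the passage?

Scanning the 24 overlapping 4-gram windows for "deep milk in moon":
  position 7–10: deep milk in moon
  position 13–16: deep milk in moon
  position 18–21: deep milk in moon

3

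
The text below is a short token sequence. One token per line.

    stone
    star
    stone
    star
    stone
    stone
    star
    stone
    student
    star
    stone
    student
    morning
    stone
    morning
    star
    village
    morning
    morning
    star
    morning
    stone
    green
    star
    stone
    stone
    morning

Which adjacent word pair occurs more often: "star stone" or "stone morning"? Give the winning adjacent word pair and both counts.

"star stone": 5 occurrences
"stone morning": 2 occurrences

"star stone" (5 vs 2)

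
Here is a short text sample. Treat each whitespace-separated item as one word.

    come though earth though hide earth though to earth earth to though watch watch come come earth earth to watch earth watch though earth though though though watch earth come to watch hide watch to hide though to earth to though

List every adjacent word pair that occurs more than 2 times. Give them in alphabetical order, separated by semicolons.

Bigram counts meeting the condition (more than 2 times):
  earth though: 3
  earth to: 3

earth though; earth to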